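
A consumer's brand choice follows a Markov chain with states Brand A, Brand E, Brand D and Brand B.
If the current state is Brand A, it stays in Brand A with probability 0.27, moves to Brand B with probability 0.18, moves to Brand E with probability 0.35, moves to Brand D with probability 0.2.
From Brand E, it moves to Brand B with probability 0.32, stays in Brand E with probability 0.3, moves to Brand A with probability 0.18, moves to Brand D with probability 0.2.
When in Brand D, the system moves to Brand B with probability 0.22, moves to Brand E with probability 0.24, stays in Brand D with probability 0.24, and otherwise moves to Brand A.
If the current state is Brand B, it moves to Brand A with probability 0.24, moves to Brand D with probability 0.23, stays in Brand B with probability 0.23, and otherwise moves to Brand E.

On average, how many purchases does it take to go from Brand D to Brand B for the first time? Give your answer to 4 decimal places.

4.1976

Let t(s) be the expected number of purchases to first reach Brand B from state s, with t(Brand B) = 0. Conditioning on the first purchase:
t(Brand A) = 1 + 0.27·t(Brand A) + 0.35·t(Brand E) + 0.2·t(Brand D)
t(Brand E) = 1 + 0.18·t(Brand A) + 0.3·t(Brand E) + 0.2·t(Brand D)
t(Brand D) = 1 + 0.3·t(Brand A) + 0.24·t(Brand E) + 0.24·t(Brand D)
Solving: t(Brand A) = 4.3114, t(Brand E) = 3.7365, t(Brand D) = 4.1976.
Expected purchases from Brand D to Brand B: 4.1976.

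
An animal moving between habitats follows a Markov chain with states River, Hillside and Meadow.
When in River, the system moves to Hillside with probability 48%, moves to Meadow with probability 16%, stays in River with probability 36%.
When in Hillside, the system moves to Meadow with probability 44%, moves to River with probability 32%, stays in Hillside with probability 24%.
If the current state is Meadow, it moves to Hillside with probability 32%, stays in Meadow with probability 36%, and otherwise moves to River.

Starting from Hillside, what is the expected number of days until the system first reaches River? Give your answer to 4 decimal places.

Let t(s) be the expected number of days to first reach River from state s, with t(River) = 0. Conditioning on the first day:
t(Hillside) = 1 + 0.24·t(Hillside) + 0.44·t(Meadow)
t(Meadow) = 1 + 0.32·t(Hillside) + 0.36·t(Meadow)
Solving: t(Hillside) = 3.1250, t(Meadow) = 3.1250.
Expected days from Hillside to River: 3.1250.

3.1250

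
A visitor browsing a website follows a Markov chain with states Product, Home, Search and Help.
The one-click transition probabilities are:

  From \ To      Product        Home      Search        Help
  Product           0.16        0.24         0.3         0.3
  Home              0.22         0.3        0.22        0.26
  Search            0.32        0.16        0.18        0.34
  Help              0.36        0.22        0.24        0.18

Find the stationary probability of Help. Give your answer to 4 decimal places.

0.2681

Let the stationary distribution be π with π = πP and π_1 + π_2 + π_3 + π_4 = 1.
π_1 = 0.16·π_1 + 0.22·π_2 + 0.32·π_3 + 0.36·π_4
π_2 = 0.24·π_1 + 0.3·π_2 + 0.16·π_3 + 0.22·π_4
π_3 = 0.3·π_1 + 0.22·π_2 + 0.18·π_3 + 0.24·π_4
Solving with the normalization constraint gives π = (0.2653, 0.2294, 0.2371, 0.2681).
So the stationary probability of Help is 0.2681.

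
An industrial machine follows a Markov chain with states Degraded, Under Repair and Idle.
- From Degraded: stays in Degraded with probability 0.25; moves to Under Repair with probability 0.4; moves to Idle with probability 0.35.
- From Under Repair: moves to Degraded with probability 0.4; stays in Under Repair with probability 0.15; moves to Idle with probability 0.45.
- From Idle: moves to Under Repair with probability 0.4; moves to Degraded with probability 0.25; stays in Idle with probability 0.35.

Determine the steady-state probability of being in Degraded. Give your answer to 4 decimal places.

0.2980

Let the stationary distribution be π with π = πP and π_1 + π_2 + π_3 = 1.
π_1 = 0.25·π_1 + 0.4·π_2 + 0.25·π_3
π_2 = 0.4·π_1 + 0.15·π_2 + 0.4·π_3
Solving with the normalization constraint gives π = (0.2980, 0.3200, 0.3820).
So the stationary probability of Degraded is 0.2980.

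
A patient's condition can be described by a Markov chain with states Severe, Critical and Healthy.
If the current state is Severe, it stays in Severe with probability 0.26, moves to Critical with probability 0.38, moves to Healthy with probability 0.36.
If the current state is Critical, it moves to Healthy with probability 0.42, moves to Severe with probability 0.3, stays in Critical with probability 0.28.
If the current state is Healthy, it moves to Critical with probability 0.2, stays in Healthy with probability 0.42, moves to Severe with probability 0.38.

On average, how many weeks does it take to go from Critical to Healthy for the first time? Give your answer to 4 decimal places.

Let t(s) be the expected number of weeks to first reach Healthy from state s, with t(Healthy) = 0. Conditioning on the first week:
t(Severe) = 1 + 0.26·t(Severe) + 0.38·t(Critical)
t(Critical) = 1 + 0.3·t(Severe) + 0.28·t(Critical)
Solving: t(Severe) = 2.6266, t(Critical) = 2.4833.
Expected weeks from Critical to Healthy: 2.4833.

2.4833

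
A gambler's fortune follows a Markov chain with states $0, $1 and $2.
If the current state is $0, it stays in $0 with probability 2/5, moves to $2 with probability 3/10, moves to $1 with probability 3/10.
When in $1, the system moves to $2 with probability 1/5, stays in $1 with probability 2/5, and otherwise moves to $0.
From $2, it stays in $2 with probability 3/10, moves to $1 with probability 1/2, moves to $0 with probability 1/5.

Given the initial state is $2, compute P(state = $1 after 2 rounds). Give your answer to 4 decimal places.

Sum over the intermediate state after 1 round:
P = P($2→$0)·P($0→$1) + P($2→$1)·P($1→$1) + P($2→$2)·P($2→$1)
  = 0.2×0.3 + 0.5×0.4 + 0.3×0.5
  = 0.0600 + 0.2000 + 0.1500 = 0.4100

0.4100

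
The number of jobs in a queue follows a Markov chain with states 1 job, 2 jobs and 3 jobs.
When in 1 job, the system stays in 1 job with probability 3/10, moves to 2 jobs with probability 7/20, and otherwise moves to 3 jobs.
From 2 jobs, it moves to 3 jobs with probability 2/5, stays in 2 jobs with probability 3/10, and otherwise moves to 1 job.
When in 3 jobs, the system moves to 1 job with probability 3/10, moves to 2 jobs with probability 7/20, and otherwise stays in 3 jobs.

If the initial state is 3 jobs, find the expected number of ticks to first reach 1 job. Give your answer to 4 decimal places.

3.3333

Let t(s) be the expected number of ticks to first reach 1 job from state s, with t(1 job) = 0. Conditioning on the first tick:
t(2 jobs) = 1 + 0.3·t(2 jobs) + 0.4·t(3 jobs)
t(3 jobs) = 1 + 0.35·t(2 jobs) + 0.35·t(3 jobs)
Solving: t(2 jobs) = 3.3333, t(3 jobs) = 3.3333.
Expected ticks from 3 jobs to 1 job: 3.3333.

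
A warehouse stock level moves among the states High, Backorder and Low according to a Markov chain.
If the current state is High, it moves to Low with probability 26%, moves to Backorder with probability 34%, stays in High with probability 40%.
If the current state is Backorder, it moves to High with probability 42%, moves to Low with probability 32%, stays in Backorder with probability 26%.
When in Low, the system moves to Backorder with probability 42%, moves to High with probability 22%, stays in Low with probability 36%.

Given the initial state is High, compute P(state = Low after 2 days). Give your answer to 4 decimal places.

Sum over the intermediate state after 1 day:
P = P(High→High)·P(High→Low) + P(High→Backorder)·P(Backorder→Low) + P(High→Low)·P(Low→Low)
  = 0.4×0.26 + 0.34×0.32 + 0.26×0.36
  = 0.1040 + 0.1088 + 0.0936 = 0.3064

0.3064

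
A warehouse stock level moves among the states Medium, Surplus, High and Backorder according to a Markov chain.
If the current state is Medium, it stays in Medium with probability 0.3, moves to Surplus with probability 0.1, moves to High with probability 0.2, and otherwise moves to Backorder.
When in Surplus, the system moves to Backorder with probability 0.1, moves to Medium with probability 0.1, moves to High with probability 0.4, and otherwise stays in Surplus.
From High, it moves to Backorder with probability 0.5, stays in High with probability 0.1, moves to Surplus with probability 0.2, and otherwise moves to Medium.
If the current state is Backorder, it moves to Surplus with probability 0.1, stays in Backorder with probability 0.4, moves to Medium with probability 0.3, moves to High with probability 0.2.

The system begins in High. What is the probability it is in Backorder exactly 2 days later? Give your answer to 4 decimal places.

0.3500

Propagate the distribution vector 2 days from High.
After 0 days: (0.0000, 0.0000, 1.0000, 0.0000)
After 1 day: (0.2000, 0.2000, 0.1000, 0.5000)
After 2 days: (0.2500, 0.1700, 0.2300, 0.3500)
P(in Backorder after 2 days) = 0.3500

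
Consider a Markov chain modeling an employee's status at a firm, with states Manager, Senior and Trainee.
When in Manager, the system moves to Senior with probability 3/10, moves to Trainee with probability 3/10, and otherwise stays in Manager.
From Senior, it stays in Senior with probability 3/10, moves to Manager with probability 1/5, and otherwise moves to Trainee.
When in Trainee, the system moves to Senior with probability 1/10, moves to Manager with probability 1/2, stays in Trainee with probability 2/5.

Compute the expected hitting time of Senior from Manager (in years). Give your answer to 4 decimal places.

4.2857

Let t(s) be the expected number of years to first reach Senior from state s, with t(Senior) = 0. Conditioning on the first year:
t(Manager) = 1 + 0.4·t(Manager) + 0.3·t(Trainee)
t(Trainee) = 1 + 0.5·t(Manager) + 0.4·t(Trainee)
Solving: t(Manager) = 4.2857, t(Trainee) = 5.2381.
Expected years from Manager to Senior: 4.2857.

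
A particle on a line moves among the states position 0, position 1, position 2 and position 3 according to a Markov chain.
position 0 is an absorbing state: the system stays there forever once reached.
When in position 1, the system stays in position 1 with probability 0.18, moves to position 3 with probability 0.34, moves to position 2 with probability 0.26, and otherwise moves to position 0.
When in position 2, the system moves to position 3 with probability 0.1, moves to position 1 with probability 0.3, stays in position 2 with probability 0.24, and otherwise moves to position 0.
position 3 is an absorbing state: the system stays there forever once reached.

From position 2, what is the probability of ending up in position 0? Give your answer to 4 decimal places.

Let h(s) be the probability of absorption at position 0 starting from transient state s. Then h(position 0) = 1 and h(position 3) = 0. By first-step analysis:
h(position 1) = 0.22·1 + 0.18·h(position 1) + 0.26·h(position 2) + 0.34·0
h(position 2) = 0.36·1 + 0.3·h(position 1) + 0.24·h(position 2) + 0.1·0
Solving: h(position 1) = 0.4784, h(position 2) = 0.6625.
Starting from position 2, the probability is 0.6625.

0.6625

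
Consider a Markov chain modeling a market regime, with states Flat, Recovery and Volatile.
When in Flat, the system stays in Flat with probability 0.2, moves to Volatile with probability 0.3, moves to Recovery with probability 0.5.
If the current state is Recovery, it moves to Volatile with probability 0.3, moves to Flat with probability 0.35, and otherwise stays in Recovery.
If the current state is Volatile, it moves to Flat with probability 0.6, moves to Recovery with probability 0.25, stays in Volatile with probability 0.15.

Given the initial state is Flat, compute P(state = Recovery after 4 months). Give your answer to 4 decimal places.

0.3770

Propagate the distribution vector 4 months from Flat.
After 0 months: (1.0000, 0.0000, 0.0000)
After 1 month: (0.2000, 0.5000, 0.3000)
After 2 months: (0.3950, 0.3500, 0.2550)
After 3 months: (0.3545, 0.3838, 0.2618)
After 4 months: (0.3623, 0.3770, 0.2607)
P(in Recovery after 4 months) = 0.3770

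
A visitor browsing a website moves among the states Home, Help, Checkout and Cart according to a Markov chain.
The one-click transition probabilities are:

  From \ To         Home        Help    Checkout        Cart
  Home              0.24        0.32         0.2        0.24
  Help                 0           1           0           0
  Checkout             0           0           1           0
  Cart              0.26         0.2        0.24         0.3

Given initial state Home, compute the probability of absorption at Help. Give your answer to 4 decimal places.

0.5792

Let h(s) be the probability of absorption at Help starting from transient state s. Then h(Help) = 1 and h(Checkout) = 0. By first-step analysis:
h(Home) = 0.24·h(Home) + 0.32·1 + 0.2·0 + 0.24·h(Cart)
h(Cart) = 0.26·h(Home) + 0.2·1 + 0.24·0 + 0.3·h(Cart)
Solving: h(Home) = 0.5792, h(Cart) = 0.5009.
Starting from Home, the probability is 0.5792.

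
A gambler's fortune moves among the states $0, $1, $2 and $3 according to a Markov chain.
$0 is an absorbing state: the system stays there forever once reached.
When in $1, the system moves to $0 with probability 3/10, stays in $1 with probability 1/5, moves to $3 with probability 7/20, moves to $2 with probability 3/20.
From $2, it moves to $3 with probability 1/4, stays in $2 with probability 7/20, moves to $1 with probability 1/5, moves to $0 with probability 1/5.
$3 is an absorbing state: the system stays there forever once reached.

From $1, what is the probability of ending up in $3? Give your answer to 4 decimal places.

0.5408

Let h(s) be the probability of absorption at $3 starting from transient state s. Then h($3) = 1 and h($0) = 0. By first-step analysis:
h($1) = 0.3·0 + 0.2·h($1) + 0.15·h($2) + 0.35·1
h($2) = 0.2·0 + 0.2·h($1) + 0.35·h($2) + 0.25·1
Solving: h($1) = 0.5408, h($2) = 0.5510.
Starting from $1, the probability is 0.5408.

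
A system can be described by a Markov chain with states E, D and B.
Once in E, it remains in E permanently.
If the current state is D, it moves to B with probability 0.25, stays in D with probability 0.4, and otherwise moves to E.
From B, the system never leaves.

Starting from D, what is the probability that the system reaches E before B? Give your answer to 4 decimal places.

0.5833

Let h(s) be the probability of absorption at E starting from transient state s. Then h(E) = 1 and h(B) = 0. By first-step analysis:
h(D) = 0.35·1 + 0.4·h(D) + 0.25·0
Solving: h(D) = 0.5833.
Starting from D, the probability is 0.5833.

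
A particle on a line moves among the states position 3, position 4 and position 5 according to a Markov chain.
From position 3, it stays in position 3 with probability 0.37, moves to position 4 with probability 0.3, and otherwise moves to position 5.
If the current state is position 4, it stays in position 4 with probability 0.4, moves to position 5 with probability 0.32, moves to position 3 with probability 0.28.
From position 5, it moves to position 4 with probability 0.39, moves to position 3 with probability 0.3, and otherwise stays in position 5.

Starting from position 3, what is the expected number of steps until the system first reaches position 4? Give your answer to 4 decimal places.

3.0384

Let t(s) be the expected number of steps to first reach position 4 from state s, with t(position 4) = 0. Conditioning on the first step:
t(position 3) = 1 + 0.37·t(position 3) + 0.33·t(position 5)
t(position 5) = 1 + 0.3·t(position 3) + 0.31·t(position 5)
Solving: t(position 3) = 3.0384, t(position 5) = 2.7703.
Expected steps from position 3 to position 4: 3.0384.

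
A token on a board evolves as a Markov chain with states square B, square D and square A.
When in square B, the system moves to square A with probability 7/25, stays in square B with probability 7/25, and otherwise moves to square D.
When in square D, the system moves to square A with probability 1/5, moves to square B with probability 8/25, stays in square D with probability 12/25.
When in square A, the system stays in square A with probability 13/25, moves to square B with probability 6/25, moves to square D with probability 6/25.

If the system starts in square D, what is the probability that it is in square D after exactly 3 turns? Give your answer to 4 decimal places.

0.3988

Propagate the distribution vector 3 turns from square D.
After 0 turns: (0.0000, 1.0000, 0.0000)
After 1 turn: (0.3200, 0.4800, 0.2000)
After 2 turns: (0.2912, 0.4192, 0.2896)
After 3 turns: (0.2852, 0.3988, 0.3160)
P(in square D after 3 turns) = 0.3988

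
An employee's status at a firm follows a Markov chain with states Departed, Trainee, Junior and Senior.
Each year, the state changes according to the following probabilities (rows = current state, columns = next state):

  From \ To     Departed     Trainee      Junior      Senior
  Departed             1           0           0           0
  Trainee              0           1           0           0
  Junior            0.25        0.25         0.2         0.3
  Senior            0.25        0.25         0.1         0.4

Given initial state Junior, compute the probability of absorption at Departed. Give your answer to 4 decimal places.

Let h(s) be the probability of absorption at Departed starting from transient state s. Then h(Departed) = 1 and h(Trainee) = 0. By first-step analysis:
h(Junior) = 0.25·1 + 0.25·0 + 0.2·h(Junior) + 0.3·h(Senior)
h(Senior) = 0.25·1 + 0.25·0 + 0.1·h(Junior) + 0.4·h(Senior)
Solving: h(Junior) = 0.5000, h(Senior) = 0.5000.
Starting from Junior, the probability is 0.5000.

0.5000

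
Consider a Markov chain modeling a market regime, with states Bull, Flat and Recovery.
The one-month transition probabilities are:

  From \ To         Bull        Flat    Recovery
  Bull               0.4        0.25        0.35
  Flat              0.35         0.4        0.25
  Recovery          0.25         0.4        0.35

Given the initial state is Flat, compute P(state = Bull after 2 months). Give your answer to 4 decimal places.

0.3425

Sum over the intermediate state after 1 month:
P = P(Flat→Bull)·P(Bull→Bull) + P(Flat→Flat)·P(Flat→Bull) + P(Flat→Recovery)·P(Recovery→Bull)
  = 0.35×0.4 + 0.4×0.35 + 0.25×0.25
  = 0.1400 + 0.1400 + 0.0625 = 0.3425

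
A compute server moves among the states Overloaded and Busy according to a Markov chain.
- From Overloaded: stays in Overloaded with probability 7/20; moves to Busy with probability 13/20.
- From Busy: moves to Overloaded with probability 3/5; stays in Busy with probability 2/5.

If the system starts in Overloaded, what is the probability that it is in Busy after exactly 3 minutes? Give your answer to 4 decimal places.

0.5281

Propagate the distribution vector 3 minutes from Overloaded.
After 0 minutes: (1.0000, 0.0000)
After 1 minute: (0.3500, 0.6500)
After 2 minutes: (0.5125, 0.4875)
After 3 minutes: (0.4719, 0.5281)
P(in Busy after 3 minutes) = 0.5281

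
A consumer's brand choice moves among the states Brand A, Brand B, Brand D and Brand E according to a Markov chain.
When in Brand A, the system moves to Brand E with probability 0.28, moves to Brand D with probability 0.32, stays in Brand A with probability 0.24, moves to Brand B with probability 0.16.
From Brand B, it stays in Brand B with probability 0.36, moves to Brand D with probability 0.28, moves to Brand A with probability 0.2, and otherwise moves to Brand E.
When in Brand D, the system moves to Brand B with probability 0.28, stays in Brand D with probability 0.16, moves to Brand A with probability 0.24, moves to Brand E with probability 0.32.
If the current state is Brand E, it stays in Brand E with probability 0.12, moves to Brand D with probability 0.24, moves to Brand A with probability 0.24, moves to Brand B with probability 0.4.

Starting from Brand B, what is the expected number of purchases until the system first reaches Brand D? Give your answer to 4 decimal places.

Let t(s) be the expected number of purchases to first reach Brand D from state s, with t(Brand D) = 0. Conditioning on the first purchase:
t(Brand A) = 1 + 0.24·t(Brand A) + 0.16·t(Brand B) + 0.28·t(Brand E)
t(Brand B) = 1 + 0.2·t(Brand A) + 0.36·t(Brand B) + 0.16·t(Brand E)
t(Brand E) = 1 + 0.24·t(Brand A) + 0.4·t(Brand B) + 0.12·t(Brand E)
Solving: t(Brand A) = 3.4211, t(Brand B) = 3.5526, t(Brand E) = 3.6842.
Expected purchases from Brand B to Brand D: 3.5526.

3.5526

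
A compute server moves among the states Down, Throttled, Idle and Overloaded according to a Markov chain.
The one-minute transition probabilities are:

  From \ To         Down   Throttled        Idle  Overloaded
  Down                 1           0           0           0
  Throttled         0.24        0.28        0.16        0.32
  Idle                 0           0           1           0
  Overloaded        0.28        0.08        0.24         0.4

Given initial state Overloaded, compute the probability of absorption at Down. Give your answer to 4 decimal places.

Let h(s) be the probability of absorption at Down starting from transient state s. Then h(Down) = 1 and h(Idle) = 0. By first-step analysis:
h(Throttled) = 0.24·1 + 0.28·h(Throttled) + 0.16·0 + 0.32·h(Overloaded)
h(Overloaded) = 0.28·1 + 0.08·h(Throttled) + 0.24·0 + 0.4·h(Overloaded)
Solving: h(Throttled) = 0.5748, h(Overloaded) = 0.5433.
Starting from Overloaded, the probability is 0.5433.

0.5433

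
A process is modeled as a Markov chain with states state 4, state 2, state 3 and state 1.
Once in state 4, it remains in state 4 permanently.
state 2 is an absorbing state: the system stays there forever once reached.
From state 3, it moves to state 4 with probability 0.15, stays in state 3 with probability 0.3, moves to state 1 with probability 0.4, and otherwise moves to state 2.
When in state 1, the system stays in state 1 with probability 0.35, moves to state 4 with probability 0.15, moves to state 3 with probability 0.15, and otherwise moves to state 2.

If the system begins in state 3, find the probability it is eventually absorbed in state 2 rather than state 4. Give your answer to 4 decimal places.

0.6013

Let h(s) be the probability of absorption at state 2 starting from transient state s. Then h(state 2) = 1 and h(state 4) = 0. By first-step analysis:
h(state 3) = 0.15·0 + 0.15·1 + 0.3·h(state 3) + 0.4·h(state 1)
h(state 1) = 0.15·0 + 0.35·1 + 0.15·h(state 3) + 0.35·h(state 1)
Solving: h(state 3) = 0.6013, h(state 1) = 0.6772.
Starting from state 3, the probability is 0.6013.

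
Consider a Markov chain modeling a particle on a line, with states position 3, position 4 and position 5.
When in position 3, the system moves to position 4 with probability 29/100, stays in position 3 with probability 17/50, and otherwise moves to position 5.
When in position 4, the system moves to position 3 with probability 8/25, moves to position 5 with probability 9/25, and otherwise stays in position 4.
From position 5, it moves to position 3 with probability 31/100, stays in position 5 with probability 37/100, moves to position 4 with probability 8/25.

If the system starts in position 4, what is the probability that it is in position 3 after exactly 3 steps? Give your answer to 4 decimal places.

Propagate the distribution vector 3 steps from position 4.
After 0 steps: (0.0000, 1.0000, 0.0000)
After 1 step: (0.3200, 0.3200, 0.3600)
After 2 steps: (0.3228, 0.3104, 0.3668)
After 3 steps: (0.3228, 0.3103, 0.3669)
P(in position 3 after 3 steps) = 0.3228

0.3228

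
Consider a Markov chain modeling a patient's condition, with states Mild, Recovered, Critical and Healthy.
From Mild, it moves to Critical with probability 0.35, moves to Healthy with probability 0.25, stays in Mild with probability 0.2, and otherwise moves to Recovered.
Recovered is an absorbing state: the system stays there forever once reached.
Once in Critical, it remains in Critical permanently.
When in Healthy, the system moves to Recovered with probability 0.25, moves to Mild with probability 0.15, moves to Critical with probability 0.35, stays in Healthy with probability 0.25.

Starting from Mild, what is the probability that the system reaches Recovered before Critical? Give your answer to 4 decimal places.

0.3778

Let h(s) be the probability of absorption at Recovered starting from transient state s. Then h(Recovered) = 1 and h(Critical) = 0. By first-step analysis:
h(Mild) = 0.2·h(Mild) + 0.2·1 + 0.35·0 + 0.25·h(Healthy)
h(Healthy) = 0.15·h(Mild) + 0.25·1 + 0.35·0 + 0.25·h(Healthy)
Solving: h(Mild) = 0.3778, h(Healthy) = 0.4089.
Starting from Mild, the probability is 0.3778.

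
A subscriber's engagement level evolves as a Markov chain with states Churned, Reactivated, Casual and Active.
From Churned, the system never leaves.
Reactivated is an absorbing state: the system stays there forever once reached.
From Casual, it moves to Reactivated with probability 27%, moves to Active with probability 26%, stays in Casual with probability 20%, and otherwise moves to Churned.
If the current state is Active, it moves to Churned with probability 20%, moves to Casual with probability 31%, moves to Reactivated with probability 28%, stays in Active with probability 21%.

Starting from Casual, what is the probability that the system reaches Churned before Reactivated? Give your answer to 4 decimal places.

Let h(s) be the probability of absorption at Churned starting from transient state s. Then h(Churned) = 1 and h(Reactivated) = 0. By first-step analysis:
h(Casual) = 0.27·1 + 0.27·0 + 0.2·h(Casual) + 0.26·h(Active)
h(Active) = 0.2·1 + 0.28·0 + 0.31·h(Casual) + 0.21·h(Active)
Solving: h(Casual) = 0.4811, h(Active) = 0.4420.
Starting from Casual, the probability is 0.4811.

0.4811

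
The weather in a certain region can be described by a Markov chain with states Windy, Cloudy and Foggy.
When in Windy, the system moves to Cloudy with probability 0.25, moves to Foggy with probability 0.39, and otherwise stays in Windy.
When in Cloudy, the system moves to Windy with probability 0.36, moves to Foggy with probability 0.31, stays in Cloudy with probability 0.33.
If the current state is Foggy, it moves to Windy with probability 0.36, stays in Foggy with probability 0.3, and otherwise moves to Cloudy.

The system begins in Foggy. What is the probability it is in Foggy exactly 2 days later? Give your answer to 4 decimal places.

Sum over the intermediate state after 1 day:
P = P(Foggy→Windy)·P(Windy→Foggy) + P(Foggy→Cloudy)·P(Cloudy→Foggy) + P(Foggy→Foggy)·P(Foggy→Foggy)
  = 0.36×0.39 + 0.34×0.31 + 0.3×0.3
  = 0.1404 + 0.1054 + 0.0900 = 0.3358

0.3358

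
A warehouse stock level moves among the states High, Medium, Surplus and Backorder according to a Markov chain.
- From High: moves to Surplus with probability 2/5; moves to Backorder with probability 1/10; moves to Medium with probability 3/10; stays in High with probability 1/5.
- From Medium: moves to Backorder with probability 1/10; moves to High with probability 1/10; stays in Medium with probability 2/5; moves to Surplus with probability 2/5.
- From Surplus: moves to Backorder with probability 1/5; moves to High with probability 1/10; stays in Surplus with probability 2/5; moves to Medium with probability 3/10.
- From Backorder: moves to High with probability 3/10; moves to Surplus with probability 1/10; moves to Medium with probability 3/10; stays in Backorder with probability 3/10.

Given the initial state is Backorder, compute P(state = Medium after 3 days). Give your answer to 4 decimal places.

0.3330

Propagate the distribution vector 3 days from Backorder.
After 0 days: (0.0000, 0.0000, 0.0000, 1.0000)
After 1 day: (0.3000, 0.3000, 0.1000, 0.3000)
After 2 days: (0.1900, 0.3300, 0.3100, 0.1700)
After 3 days: (0.1530, 0.3330, 0.3490, 0.1650)
P(in Medium after 3 days) = 0.3330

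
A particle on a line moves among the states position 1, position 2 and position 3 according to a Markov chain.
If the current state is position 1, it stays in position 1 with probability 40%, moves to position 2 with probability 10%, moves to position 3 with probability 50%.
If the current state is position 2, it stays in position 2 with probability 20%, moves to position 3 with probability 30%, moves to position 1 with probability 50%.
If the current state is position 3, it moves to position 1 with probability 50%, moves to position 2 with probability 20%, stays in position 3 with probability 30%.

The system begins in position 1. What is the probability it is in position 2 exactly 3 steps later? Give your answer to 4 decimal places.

0.1540

Propagate the distribution vector 3 steps from position 1.
After 0 steps: (1.0000, 0.0000, 0.0000)
After 1 step: (0.4000, 0.1000, 0.5000)
After 2 steps: (0.4600, 0.1600, 0.3800)
After 3 steps: (0.4540, 0.1540, 0.3920)
P(in position 2 after 3 steps) = 0.1540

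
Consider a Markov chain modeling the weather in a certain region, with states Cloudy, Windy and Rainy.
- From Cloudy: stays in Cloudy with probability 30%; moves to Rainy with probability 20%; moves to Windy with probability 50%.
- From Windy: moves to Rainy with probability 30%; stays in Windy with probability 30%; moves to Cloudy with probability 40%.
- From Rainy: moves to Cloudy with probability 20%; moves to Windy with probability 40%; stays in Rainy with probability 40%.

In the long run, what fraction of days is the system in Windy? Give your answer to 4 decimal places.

Let the stationary distribution be π with π = πP and π_1 + π_2 + π_3 = 1.
π_1 = 0.3·π_1 + 0.4·π_2 + 0.2·π_3
π_2 = 0.5·π_1 + 0.3·π_2 + 0.4·π_3
Solving with the normalization constraint gives π = (0.3093, 0.3918, 0.2990).
So the stationary probability of Windy is 0.3918.

0.3918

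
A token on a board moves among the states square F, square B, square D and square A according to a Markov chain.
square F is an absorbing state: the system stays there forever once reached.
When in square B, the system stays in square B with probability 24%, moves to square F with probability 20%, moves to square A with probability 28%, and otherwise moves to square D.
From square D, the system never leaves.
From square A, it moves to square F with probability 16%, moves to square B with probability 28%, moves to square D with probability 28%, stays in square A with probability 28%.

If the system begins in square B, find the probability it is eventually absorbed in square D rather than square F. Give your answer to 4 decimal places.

0.5973

Let h(s) be the probability of absorption at square D starting from transient state s. Then h(square D) = 1 and h(square F) = 0. By first-step analysis:
h(square B) = 0.2·0 + 0.24·h(square B) + 0.28·1 + 0.28·h(square A)
h(square A) = 0.16·0 + 0.28·h(square B) + 0.28·1 + 0.28·h(square A)
Solving: h(square B) = 0.5973, h(square A) = 0.6212.
Starting from square B, the probability is 0.5973.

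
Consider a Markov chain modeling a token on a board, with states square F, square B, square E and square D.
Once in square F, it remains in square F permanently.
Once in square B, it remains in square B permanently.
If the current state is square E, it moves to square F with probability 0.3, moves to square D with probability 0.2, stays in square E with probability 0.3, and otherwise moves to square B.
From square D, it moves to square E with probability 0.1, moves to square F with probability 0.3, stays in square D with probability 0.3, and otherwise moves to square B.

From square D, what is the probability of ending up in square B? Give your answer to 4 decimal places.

0.4894

Let h(s) be the probability of absorption at square B starting from transient state s. Then h(square B) = 1 and h(square F) = 0. By first-step analysis:
h(square E) = 0.3·0 + 0.2·1 + 0.3·h(square E) + 0.2·h(square D)
h(square D) = 0.3·0 + 0.3·1 + 0.1·h(square E) + 0.3·h(square D)
Solving: h(square E) = 0.4255, h(square D) = 0.4894.
Starting from square D, the probability is 0.4894.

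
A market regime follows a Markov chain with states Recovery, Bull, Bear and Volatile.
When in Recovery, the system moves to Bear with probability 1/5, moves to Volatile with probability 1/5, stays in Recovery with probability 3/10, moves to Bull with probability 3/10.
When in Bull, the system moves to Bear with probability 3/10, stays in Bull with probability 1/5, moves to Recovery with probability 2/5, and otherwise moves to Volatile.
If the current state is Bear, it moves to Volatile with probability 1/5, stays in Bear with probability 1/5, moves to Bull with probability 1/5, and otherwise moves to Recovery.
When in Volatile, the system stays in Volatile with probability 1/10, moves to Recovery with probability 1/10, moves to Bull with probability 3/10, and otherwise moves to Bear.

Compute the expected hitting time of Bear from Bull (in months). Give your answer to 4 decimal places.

3.4036

Let t(s) be the expected number of months to first reach Bear from state s, with t(Bear) = 0. Conditioning on the first month:
t(Recovery) = 1 + 0.3·t(Recovery) + 0.3·t(Bull) + 0.2·t(Volatile)
t(Bull) = 1 + 0.4·t(Recovery) + 0.2·t(Bull) + 0.1·t(Volatile)
t(Volatile) = 1 + 0.1·t(Recovery) + 0.3·t(Bull) + 0.1·t(Volatile)
Solving: t(Recovery) = 3.6446, t(Bull) = 3.4036, t(Volatile) = 2.6506.
Expected months from Bull to Bear: 3.4036.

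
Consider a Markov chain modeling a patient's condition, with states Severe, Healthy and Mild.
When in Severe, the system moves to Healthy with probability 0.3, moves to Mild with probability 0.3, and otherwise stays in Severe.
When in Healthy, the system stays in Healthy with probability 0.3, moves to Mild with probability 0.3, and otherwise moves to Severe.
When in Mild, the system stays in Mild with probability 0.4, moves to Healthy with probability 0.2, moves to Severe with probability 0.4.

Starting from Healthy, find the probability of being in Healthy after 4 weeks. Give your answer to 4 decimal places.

0.2667

Propagate the distribution vector 4 weeks from Healthy.
After 0 weeks: (0.0000, 1.0000, 0.0000)
After 1 week: (0.4000, 0.3000, 0.3000)
After 2 weeks: (0.4000, 0.2700, 0.3300)
After 3 weeks: (0.4000, 0.2670, 0.3330)
After 4 weeks: (0.4000, 0.2667, 0.3333)
P(in Healthy after 4 weeks) = 0.2667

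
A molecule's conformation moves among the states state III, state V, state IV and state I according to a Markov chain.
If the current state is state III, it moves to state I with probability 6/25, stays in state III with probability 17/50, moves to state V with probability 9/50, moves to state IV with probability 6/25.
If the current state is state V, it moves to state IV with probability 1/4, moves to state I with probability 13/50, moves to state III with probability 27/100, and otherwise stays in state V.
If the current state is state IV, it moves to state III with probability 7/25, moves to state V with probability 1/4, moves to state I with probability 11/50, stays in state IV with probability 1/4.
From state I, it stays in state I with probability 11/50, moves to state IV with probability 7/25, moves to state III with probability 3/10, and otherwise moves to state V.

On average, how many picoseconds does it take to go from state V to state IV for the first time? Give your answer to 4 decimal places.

Let t(s) be the expected number of picoseconds to first reach state IV from state s, with t(state IV) = 0. Conditioning on the first picosecond:
t(state III) = 1 + 0.34·t(state III) + 0.18·t(state V) + 0.24·t(state I)
t(state V) = 1 + 0.27·t(state III) + 0.22·t(state V) + 0.26·t(state I)
t(state I) = 1 + 0.3·t(state III) + 0.2·t(state V) + 0.22·t(state I)
Solving: t(state III) = 3.9763, t(state V) = 3.9317, t(state I) = 3.8195.
Expected picoseconds from state V to state IV: 3.9317.

3.9317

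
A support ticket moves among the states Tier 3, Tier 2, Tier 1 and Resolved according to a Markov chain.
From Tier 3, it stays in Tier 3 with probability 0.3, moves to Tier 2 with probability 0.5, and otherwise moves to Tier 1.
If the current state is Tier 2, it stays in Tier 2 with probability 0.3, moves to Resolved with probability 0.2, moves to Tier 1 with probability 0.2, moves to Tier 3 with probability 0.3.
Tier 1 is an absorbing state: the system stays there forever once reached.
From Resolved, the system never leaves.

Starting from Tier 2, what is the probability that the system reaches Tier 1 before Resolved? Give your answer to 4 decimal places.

0.5882

Let h(s) be the probability of absorption at Tier 1 starting from transient state s. Then h(Tier 1) = 1 and h(Resolved) = 0. By first-step analysis:
h(Tier 3) = 0.3·h(Tier 3) + 0.5·h(Tier 2) + 0.2·1
h(Tier 2) = 0.3·h(Tier 3) + 0.3·h(Tier 2) + 0.2·1 + 0.2·0
Solving: h(Tier 3) = 0.7059, h(Tier 2) = 0.5882.
Starting from Tier 2, the probability is 0.5882.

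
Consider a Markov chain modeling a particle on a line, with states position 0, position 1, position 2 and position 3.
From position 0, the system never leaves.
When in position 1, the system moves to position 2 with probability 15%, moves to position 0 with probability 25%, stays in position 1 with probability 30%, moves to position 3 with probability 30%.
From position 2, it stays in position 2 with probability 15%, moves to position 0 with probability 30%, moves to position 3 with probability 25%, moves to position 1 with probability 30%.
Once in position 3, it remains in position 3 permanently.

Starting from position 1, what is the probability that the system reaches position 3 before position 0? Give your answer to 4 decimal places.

Let h(s) be the probability of absorption at position 3 starting from transient state s. Then h(position 3) = 1 and h(position 0) = 0. By first-step analysis:
h(position 1) = 0.25·0 + 0.3·h(position 1) + 0.15·h(position 2) + 0.3·1
h(position 2) = 0.3·0 + 0.3·h(position 1) + 0.15·h(position 2) + 0.25·1
Solving: h(position 1) = 0.5318, h(position 2) = 0.4818.
Starting from position 1, the probability is 0.5318.

0.5318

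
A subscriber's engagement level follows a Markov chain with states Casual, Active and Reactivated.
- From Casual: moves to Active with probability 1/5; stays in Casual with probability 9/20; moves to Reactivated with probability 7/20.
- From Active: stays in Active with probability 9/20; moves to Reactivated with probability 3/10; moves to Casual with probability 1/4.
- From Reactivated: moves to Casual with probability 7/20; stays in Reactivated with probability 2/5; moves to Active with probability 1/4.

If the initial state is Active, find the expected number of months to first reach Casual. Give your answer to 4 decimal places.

Let t(s) be the expected number of months to first reach Casual from state s, with t(Casual) = 0. Conditioning on the first month:
t(Active) = 1 + 0.45·t(Active) + 0.3·t(Reactivated)
t(Reactivated) = 1 + 0.25·t(Active) + 0.4·t(Reactivated)
Solving: t(Active) = 3.5294, t(Reactivated) = 3.1373.
Expected months from Active to Casual: 3.5294.

3.5294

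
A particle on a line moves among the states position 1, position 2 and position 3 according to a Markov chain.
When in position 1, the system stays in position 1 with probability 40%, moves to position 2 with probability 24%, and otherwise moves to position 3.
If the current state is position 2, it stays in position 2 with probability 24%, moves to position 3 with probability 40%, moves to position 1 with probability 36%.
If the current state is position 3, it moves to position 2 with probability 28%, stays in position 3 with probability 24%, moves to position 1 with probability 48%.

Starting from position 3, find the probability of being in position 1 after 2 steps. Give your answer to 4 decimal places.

Sum over the intermediate state after 1 step:
P = P(position 3→position 1)·P(position 1→position 1) + P(position 3→position 2)·P(position 2→position 1) + P(position 3→position 3)·P(position 3→position 1)
  = 0.48×0.4 + 0.28×0.36 + 0.24×0.48
  = 0.1920 + 0.1008 + 0.1152 = 0.4080

0.4080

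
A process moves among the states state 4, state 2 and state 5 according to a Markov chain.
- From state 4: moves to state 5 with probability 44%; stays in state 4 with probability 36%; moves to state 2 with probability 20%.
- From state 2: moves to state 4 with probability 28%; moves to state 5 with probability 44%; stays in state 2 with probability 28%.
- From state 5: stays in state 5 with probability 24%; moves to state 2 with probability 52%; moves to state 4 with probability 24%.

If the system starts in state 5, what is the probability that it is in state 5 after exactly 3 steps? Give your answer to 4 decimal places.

0.3616

Propagate the distribution vector 3 steps from state 5.
After 0 steps: (0.0000, 0.0000, 1.0000)
After 1 step: (0.2400, 0.5200, 0.2400)
After 2 steps: (0.2896, 0.3184, 0.3920)
After 3 steps: (0.2875, 0.3509, 0.3616)
P(in state 5 after 3 steps) = 0.3616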